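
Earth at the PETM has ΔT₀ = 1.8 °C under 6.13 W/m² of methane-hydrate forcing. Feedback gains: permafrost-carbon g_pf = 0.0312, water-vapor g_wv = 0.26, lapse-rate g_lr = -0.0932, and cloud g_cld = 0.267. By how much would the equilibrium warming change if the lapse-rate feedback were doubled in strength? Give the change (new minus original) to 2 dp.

-0.50 °C

Original: g = 0.465, ΔT = 1.8/(1−0.465) = 3.3645 °C.
With doubled lapse-rate: g' = 0.3718, ΔT' = 1.8/(1−0.3718) = 2.8653 °C.
Change = 2.8653 − 3.3645 = -0.50 °C.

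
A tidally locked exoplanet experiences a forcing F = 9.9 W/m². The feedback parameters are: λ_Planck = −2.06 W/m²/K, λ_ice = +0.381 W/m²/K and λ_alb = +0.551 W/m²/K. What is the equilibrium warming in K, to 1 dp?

8.8 K

Net feedback parameter λ = (−2.06) + (+0.381) + (+0.551) = -1.128 W/m²/K.
ΔT = −F/λ = −9.9/(-1.128) = 8.8 K.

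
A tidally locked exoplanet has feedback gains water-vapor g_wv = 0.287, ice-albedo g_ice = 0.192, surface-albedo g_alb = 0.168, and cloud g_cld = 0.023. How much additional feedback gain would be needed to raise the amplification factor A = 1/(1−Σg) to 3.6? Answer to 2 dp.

Current total gain = 0.67.
Target gain for A = 3.6: g* = 1 − 1/3.6 = 0.7222.
Additional gain needed = 0.7222 − 0.67 = 0.05.

0.05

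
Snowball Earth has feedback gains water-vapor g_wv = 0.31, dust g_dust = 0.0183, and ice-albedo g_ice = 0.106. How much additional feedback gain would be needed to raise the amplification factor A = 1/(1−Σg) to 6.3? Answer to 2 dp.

Current total gain = 0.4343.
Target gain for A = 6.3: g* = 1 − 1/6.3 = 0.8413.
Additional gain needed = 0.8413 − 0.4343 = 0.41.

0.41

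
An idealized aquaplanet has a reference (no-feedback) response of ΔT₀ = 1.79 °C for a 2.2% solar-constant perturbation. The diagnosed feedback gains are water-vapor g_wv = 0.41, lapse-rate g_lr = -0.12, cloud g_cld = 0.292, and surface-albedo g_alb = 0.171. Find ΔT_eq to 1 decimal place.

7.2 °C

Total gain g = 0.41 − 0.12 + 0.292 + 0.171 = 0.753.
Amplification A = 1/(1 − 0.753) = 4.049.
ΔT = 1.79 × 4.049 = 7.2 °C.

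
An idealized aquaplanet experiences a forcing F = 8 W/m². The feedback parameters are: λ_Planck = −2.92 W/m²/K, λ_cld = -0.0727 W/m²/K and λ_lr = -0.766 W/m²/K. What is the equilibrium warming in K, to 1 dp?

Net feedback parameter λ = (−2.92) + (-0.0727) + (-0.766) = -3.7587 W/m²/K.
ΔT = −F/λ = −8/(-3.7587) = 2.1 K.

2.1 K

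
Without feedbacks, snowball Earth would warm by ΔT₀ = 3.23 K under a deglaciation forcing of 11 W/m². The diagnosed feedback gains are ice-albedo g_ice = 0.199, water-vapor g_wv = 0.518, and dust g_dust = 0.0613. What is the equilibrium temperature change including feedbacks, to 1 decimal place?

Total gain g = 0.199 + 0.518 + 0.0613 = 0.7783.
Amplification A = 1/(1 − 0.7783) = 4.511.
ΔT = 3.23 × 4.511 = 14.6 K.

14.6 K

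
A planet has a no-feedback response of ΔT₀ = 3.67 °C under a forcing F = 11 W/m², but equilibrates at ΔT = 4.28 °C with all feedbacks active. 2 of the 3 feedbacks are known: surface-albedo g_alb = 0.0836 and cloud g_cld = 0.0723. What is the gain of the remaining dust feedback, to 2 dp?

-0.01

Amplification A = ΔT/ΔT₀ = 4.28/3.67 = 1.166.
Total gain g = 1 − 1/A = 1 − 1/1.166 = 0.1424.
Known gains sum to 0.0836 + 0.0723 = 0.1559.
g_dust = 0.1424 − 0.1559 = -0.01.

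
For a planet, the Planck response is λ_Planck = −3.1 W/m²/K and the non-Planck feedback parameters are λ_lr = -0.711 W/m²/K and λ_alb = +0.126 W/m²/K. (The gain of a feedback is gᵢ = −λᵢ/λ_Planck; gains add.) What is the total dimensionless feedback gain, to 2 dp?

Convert to gains: g_lr = -0.711/3.1 = -0.2294; g_alb = 0.126/3.1 = 0.04065.
Total gain g = -0.18875.

-0.19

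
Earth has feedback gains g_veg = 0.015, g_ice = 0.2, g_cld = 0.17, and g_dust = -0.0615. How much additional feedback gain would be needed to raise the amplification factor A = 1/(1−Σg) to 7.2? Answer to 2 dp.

0.54

Current total gain = 0.3235.
Target gain for A = 7.2: g* = 1 − 1/7.2 = 0.8611.
Additional gain needed = 0.8611 − 0.3235 = 0.54.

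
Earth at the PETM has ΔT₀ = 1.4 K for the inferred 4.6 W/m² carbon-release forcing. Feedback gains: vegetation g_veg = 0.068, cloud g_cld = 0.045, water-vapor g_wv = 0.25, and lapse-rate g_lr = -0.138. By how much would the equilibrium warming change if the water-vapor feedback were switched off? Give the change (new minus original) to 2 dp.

Original: g = 0.225, ΔT = 1.4/(1−0.225) = 1.8065 K.
Without water-vapor: g' = -0.025, ΔT' = 1.4/(1+0.025) = 1.3659 K.
Change = 1.3659 − 1.8065 = -0.44 K.

-0.44 K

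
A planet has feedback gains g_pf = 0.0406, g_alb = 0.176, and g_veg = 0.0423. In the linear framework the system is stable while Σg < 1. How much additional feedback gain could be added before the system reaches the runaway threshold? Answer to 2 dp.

0.74

Current total gain = 0.0406 + 0.176 + 0.0423 = 0.2589.
Margin to runaway = 1 − 0.2589 = 0.74.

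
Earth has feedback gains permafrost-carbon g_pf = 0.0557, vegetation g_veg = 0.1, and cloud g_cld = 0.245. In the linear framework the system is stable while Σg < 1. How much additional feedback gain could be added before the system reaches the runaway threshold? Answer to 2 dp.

Current total gain = 0.0557 + 0.1 + 0.245 = 0.4007.
Margin to runaway = 1 − 0.4007 = 0.60.

0.60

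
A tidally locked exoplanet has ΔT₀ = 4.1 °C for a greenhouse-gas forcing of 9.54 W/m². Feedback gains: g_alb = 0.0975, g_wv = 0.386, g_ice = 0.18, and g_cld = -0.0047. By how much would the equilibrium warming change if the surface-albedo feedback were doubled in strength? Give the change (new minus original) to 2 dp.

Original: g = 0.6588, ΔT = 4.1/(1−0.6588) = 12.0164 °C.
With doubled surface-albedo: g' = 0.7563, ΔT' = 4.1/(1−0.7563) = 16.8240 °C.
Change = 16.8240 − 12.0164 = 4.81 °C.

4.81 °C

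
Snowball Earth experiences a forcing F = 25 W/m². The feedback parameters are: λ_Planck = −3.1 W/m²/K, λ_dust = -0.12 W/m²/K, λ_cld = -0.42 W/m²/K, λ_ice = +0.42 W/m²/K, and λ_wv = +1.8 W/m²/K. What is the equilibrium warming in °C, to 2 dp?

17.61 °C

Net feedback parameter λ = (−3.1) + (-0.12) + (-0.42) + (+0.42) + (+1.8) = -1.42 W/m²/K.
ΔT = −F/λ = −25/(-1.42) = 17.61 °C.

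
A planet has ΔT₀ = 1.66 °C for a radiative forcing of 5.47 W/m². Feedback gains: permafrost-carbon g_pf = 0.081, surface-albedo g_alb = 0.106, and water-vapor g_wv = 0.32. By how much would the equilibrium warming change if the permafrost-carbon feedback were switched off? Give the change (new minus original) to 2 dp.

Original: g = 0.507, ΔT = 1.66/(1−0.507) = 3.3671 °C.
Without permafrost-carbon: g' = 0.426, ΔT' = 1.66/(1−0.426) = 2.8920 °C.
Change = 2.8920 − 3.3671 = -0.48 °C.

-0.48 °C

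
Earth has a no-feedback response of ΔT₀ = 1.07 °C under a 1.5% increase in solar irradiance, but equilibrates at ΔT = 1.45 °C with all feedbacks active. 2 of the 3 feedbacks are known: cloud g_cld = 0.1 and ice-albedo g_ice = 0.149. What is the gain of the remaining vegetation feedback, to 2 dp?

Amplification A = ΔT/ΔT₀ = 1.45/1.07 = 1.355.
Total gain g = 1 − 1/A = 1 − 1/1.355 = 0.262.
Known gains sum to 0.1 + 0.149 = 0.249.
g_veg = 0.262 − 0.249 = 0.01.

0.01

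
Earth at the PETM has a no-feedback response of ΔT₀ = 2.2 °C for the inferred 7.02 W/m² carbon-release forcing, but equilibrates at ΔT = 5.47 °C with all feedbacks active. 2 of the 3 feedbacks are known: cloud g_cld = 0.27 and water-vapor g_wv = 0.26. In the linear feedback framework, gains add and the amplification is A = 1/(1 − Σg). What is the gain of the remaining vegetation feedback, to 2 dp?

Amplification A = ΔT/ΔT₀ = 5.47/2.2 = 2.486.
Total gain g = 1 − 1/A = 1 − 1/2.486 = 0.5977.
Known gains sum to 0.27 + 0.26 = 0.53.
g_veg = 0.5977 − 0.53 = 0.07.

0.07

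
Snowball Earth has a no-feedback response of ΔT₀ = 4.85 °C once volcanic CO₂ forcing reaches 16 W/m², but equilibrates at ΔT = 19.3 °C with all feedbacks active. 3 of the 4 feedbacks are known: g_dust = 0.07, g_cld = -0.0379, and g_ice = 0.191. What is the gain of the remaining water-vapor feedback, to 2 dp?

0.53

Amplification A = ΔT/ΔT₀ = 19.3/4.85 = 3.979.
Total gain g = 1 − 1/A = 1 − 1/3.979 = 0.7487.
Known gains sum to 0.07 − 0.0379 + 0.191 = 0.2231.
g_wv = 0.7487 − 0.2231 = 0.53.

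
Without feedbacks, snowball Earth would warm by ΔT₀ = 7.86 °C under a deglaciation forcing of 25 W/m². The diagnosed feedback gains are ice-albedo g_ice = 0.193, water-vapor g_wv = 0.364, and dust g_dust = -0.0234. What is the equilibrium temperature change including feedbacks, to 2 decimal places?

16.85 °C

Total gain g = 0.193 + 0.364 − 0.0234 = 0.5336.
Amplification A = 1/(1 − 0.5336) = 2.144.
ΔT = 7.86 × 2.144 = 16.85 °C.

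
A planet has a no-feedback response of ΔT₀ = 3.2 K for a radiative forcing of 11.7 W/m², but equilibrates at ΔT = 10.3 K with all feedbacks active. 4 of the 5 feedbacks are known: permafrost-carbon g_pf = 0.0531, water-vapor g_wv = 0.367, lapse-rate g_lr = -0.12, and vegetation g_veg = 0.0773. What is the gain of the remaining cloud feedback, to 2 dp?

0.31

Amplification A = ΔT/ΔT₀ = 10.3/3.2 = 3.219.
Total gain g = 1 − 1/A = 1 − 1/3.219 = 0.6893.
Known gains sum to 0.0531 + 0.367 − 0.12 + 0.0773 = 0.3774.
g_cld = 0.6893 − 0.3774 = 0.31.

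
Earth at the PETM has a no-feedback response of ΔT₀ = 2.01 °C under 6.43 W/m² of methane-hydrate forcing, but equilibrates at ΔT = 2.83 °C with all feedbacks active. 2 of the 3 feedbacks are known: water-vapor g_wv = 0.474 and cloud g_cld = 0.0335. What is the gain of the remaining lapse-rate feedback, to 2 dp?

Amplification A = ΔT/ΔT₀ = 2.83/2.01 = 1.408.
Total gain g = 1 − 1/A = 1 − 1/1.408 = 0.2898.
Known gains sum to 0.474 + 0.0335 = 0.5075.
g_lr = 0.2898 − 0.5075 = -0.22.

-0.22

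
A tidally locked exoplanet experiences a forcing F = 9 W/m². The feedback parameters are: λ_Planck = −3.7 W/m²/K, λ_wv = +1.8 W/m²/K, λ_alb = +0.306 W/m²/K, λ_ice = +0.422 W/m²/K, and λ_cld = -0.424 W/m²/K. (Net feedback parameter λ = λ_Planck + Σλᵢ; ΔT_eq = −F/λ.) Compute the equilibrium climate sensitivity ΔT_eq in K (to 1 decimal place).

Net feedback parameter λ = (−3.7) + (+1.8) + (+0.306) + (+0.422) + (-0.424) = -1.596 W/m²/K.
ΔT = −F/λ = −9/(-1.596) = 5.6 K.

5.6 K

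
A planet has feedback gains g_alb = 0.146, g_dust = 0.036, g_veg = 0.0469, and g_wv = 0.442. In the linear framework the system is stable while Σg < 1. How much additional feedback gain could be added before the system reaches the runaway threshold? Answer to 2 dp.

0.33

Current total gain = 0.146 + 0.036 + 0.0469 + 0.442 = 0.6709.
Margin to runaway = 1 − 0.6709 = 0.33.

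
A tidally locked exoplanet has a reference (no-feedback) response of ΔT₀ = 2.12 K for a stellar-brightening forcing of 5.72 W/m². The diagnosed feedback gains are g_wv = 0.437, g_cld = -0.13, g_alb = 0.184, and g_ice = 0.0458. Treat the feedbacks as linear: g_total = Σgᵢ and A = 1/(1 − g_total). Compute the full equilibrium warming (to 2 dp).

4.58 K

Total gain g = 0.437 − 0.13 + 0.184 + 0.0458 = 0.5368.
Amplification A = 1/(1 − 0.5368) = 2.159.
ΔT = 2.12 × 2.159 = 4.58 K.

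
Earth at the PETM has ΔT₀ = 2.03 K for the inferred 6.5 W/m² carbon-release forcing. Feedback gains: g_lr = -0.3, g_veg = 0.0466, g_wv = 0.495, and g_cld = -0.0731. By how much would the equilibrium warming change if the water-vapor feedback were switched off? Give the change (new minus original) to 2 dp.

-0.91 K

Original: g = 0.1685, ΔT = 2.03/(1−0.1685) = 2.4414 K.
Without water-vapor: g' = -0.3265, ΔT' = 2.03/(1+0.3265) = 1.5303 K.
Change = 1.5303 − 2.4414 = -0.91 K.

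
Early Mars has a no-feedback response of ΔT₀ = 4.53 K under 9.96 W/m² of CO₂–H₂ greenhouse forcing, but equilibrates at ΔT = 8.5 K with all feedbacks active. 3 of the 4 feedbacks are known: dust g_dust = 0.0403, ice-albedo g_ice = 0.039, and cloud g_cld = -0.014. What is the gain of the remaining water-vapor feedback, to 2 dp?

0.40

Amplification A = ΔT/ΔT₀ = 8.5/4.53 = 1.876.
Total gain g = 1 − 1/A = 1 − 1/1.876 = 0.467.
Known gains sum to 0.0403 + 0.039 − 0.014 = 0.0653.
g_wv = 0.467 − 0.0653 = 0.40.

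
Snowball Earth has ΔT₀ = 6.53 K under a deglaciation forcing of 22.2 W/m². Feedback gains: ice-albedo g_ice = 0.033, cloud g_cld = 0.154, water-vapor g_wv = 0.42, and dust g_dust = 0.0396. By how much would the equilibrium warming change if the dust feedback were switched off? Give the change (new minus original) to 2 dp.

-1.86 K

Original: g = 0.6466, ΔT = 6.53/(1−0.6466) = 18.4776 K.
Without dust: g' = 0.607, ΔT' = 6.53/(1−0.607) = 16.6158 K.
Change = 16.6158 − 18.4776 = -1.86 K.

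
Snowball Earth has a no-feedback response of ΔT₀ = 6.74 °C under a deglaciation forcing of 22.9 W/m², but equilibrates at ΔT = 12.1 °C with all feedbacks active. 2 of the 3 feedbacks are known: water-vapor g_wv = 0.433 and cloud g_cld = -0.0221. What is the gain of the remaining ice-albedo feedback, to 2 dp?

0.03

Amplification A = ΔT/ΔT₀ = 12.1/6.74 = 1.795.
Total gain g = 1 − 1/A = 1 − 1/1.795 = 0.4429.
Known gains sum to 0.433 − 0.0221 = 0.4109.
g_ice = 0.4429 − 0.4109 = 0.03.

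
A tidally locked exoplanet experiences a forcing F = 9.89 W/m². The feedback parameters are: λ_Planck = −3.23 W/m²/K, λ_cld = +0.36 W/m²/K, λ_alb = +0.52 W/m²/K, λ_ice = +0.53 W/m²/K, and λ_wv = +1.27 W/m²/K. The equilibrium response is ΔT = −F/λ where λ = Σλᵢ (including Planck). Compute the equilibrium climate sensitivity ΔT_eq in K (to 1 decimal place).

Net feedback parameter λ = (−3.23) + (+0.36) + (+0.52) + (+0.53) + (+1.27) = -0.55 W/m²/K.
ΔT = −F/λ = −9.89/(-0.55) = 18.0 K.

18.0 K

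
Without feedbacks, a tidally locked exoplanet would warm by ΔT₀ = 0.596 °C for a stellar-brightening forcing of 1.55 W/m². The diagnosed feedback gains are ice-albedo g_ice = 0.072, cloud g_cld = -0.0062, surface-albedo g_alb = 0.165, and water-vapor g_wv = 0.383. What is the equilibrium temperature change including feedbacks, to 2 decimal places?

Total gain g = 0.072 − 0.0062 + 0.165 + 0.383 = 0.6138.
Amplification A = 1/(1 − 0.6138) = 2.589.
ΔT = 0.596 × 2.589 = 1.54 °C.

1.54 °C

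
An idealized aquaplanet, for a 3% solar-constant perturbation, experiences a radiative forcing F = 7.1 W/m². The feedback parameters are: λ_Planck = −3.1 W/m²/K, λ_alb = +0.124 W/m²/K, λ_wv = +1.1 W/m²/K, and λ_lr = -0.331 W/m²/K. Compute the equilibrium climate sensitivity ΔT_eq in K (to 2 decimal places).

3.22 K

Net feedback parameter λ = (−3.1) + (+0.124) + (+1.1) + (-0.331) = -2.207 W/m²/K.
ΔT = −F/λ = −7.1/(-2.207) = 3.22 K.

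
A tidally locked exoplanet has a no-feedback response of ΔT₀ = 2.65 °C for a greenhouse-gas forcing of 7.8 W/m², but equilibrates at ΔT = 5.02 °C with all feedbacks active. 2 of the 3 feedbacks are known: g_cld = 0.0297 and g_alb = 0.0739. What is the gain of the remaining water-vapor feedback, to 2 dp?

0.37

Amplification A = ΔT/ΔT₀ = 5.02/2.65 = 1.894.
Total gain g = 1 − 1/A = 1 − 1/1.894 = 0.472.
Known gains sum to 0.0297 + 0.0739 = 0.1036.
g_wv = 0.472 − 0.1036 = 0.37.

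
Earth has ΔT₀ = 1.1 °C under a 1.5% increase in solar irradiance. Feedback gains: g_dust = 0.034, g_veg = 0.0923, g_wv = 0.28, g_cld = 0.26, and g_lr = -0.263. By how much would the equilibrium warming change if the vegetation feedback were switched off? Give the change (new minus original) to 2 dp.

-0.25 °C

Original: g = 0.4033, ΔT = 1.1/(1−0.4033) = 1.8435 °C.
Without vegetation: g' = 0.311, ΔT' = 1.1/(1−0.311) = 1.5965 °C.
Change = 1.5965 − 1.8435 = -0.25 °C.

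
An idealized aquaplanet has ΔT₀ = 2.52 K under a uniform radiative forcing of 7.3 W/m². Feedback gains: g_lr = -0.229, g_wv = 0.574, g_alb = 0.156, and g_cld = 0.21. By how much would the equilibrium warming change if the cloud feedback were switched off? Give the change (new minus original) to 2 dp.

Original: g = 0.711, ΔT = 2.52/(1−0.711) = 8.7197 K.
Without cloud: g' = 0.501, ΔT' = 2.52/(1−0.501) = 5.0501 K.
Change = 5.0501 − 8.7197 = -3.67 K.

-3.67 K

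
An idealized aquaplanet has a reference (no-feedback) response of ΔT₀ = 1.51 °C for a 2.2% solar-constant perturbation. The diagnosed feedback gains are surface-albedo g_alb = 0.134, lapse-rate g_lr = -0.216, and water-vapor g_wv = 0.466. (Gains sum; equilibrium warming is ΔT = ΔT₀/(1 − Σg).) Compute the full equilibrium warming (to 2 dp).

2.45 °C

Total gain g = 0.134 − 0.216 + 0.466 = 0.384.
Amplification A = 1/(1 − 0.384) = 1.623.
ΔT = 1.51 × 1.623 = 2.45 °C.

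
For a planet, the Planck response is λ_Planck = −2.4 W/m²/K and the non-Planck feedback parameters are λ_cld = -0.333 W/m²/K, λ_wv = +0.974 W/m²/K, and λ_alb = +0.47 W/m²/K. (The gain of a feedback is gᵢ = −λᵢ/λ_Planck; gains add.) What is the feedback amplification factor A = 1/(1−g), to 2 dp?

1.86

Convert to gains: g_cld = -0.333/2.4 = -0.1388; g_wv = 0.974/2.4 = 0.4058; g_alb = 0.47/2.4 = 0.1958.
Total gain g = 0.4628.
A = 1/(1 − 0.4628) = 1.86.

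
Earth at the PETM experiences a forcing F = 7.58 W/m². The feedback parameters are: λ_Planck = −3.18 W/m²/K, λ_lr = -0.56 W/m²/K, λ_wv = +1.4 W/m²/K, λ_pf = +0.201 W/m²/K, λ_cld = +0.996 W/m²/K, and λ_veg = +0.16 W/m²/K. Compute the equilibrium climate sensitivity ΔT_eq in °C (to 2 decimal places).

7.71 °C

Net feedback parameter λ = (−3.18) + (-0.56) + (+1.4) + (+0.201) + (+0.996) + (+0.16) = -0.983 W/m²/K.
ΔT = −F/λ = −7.58/(-0.983) = 7.71 °C.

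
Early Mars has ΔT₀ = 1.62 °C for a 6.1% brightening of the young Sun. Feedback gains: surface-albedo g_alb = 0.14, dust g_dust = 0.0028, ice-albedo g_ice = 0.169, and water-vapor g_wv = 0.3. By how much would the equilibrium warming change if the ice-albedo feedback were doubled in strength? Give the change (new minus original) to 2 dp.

3.22 °C

Original: g = 0.6118, ΔT = 1.62/(1−0.6118) = 4.1731 °C.
With doubled ice-albedo: g' = 0.7808, ΔT' = 1.62/(1−0.7808) = 7.3905 °C.
Change = 7.3905 − 4.1731 = 3.22 °C.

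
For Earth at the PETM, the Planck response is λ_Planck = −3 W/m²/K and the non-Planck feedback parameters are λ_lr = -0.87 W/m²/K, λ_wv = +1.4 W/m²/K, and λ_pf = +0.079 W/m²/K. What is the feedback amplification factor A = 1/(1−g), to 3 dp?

1.255

Convert to gains: g_lr = -0.87/3 = -0.29; g_wv = 1.4/3 = 0.4667; g_pf = 0.079/3 = 0.02633.
Total gain g = 0.20303.
A = 1/(1 − 0.20303) = 1.255.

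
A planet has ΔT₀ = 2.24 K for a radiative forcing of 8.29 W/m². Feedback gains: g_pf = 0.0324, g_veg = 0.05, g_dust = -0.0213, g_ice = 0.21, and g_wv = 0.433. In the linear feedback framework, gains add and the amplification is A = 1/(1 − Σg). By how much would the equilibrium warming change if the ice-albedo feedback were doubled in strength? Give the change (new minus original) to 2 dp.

Original: g = 0.7041, ΔT = 2.24/(1−0.7041) = 7.5701 K.
With doubled ice-albedo: g' = 0.9141, ΔT' = 2.24/(1−0.9141) = 26.0768 K.
Change = 26.0768 − 7.5701 = 18.51 K.

18.51 K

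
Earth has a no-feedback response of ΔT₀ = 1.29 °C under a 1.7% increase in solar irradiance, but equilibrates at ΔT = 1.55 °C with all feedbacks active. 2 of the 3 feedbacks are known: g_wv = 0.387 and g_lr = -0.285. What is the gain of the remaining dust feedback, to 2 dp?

Amplification A = ΔT/ΔT₀ = 1.55/1.29 = 1.202.
Total gain g = 1 − 1/A = 1 − 1/1.202 = 0.1681.
Known gains sum to 0.387 − 0.285 = 0.102.
g_dust = 0.1681 − 0.102 = 0.07.

0.07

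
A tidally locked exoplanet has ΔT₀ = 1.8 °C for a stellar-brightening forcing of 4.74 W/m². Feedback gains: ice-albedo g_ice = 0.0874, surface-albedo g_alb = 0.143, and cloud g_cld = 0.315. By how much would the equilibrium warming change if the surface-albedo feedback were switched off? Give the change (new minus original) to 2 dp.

-0.95 °C

Original: g = 0.5454, ΔT = 1.8/(1−0.5454) = 3.9595 °C.
Without surface-albedo: g' = 0.4024, ΔT' = 1.8/(1−0.4024) = 3.0120 °C.
Change = 3.0120 − 3.9595 = -0.95 °C.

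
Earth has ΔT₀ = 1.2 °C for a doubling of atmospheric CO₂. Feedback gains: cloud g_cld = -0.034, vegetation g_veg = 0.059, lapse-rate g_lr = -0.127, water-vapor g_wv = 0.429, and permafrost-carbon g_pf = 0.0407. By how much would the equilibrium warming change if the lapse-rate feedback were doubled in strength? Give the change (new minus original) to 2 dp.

-0.32 °C

Original: g = 0.3677, ΔT = 1.2/(1−0.3677) = 1.8978 °C.
With doubled lapse-rate: g' = 0.2407, ΔT' = 1.2/(1−0.2407) = 1.5804 °C.
Change = 1.5804 − 1.8978 = -0.32 °C.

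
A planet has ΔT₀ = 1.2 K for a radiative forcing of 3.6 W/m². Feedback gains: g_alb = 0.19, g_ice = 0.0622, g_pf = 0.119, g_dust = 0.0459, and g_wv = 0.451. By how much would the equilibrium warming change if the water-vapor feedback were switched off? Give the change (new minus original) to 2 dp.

-7.04 K

Original: g = 0.8681, ΔT = 1.2/(1−0.8681) = 9.0978 K.
Without water-vapor: g' = 0.4171, ΔT' = 1.2/(1−0.4171) = 2.0587 K.
Change = 2.0587 − 9.0978 = -7.04 K.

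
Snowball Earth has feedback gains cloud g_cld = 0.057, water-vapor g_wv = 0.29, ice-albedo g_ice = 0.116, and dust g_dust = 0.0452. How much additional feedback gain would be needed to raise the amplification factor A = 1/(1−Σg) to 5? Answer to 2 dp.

0.29

Current total gain = 0.5082.
Target gain for A = 5: g* = 1 − 1/5 = 0.8.
Additional gain needed = 0.8 − 0.5082 = 0.29.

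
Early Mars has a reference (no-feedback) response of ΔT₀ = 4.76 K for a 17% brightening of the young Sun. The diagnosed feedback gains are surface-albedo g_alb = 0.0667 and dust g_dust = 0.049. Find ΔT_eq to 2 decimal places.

Total gain g = 0.0667 + 0.049 = 0.1157.
Amplification A = 1/(1 − 0.1157) = 1.131.
ΔT = 4.76 × 1.131 = 5.38 K.

5.38 K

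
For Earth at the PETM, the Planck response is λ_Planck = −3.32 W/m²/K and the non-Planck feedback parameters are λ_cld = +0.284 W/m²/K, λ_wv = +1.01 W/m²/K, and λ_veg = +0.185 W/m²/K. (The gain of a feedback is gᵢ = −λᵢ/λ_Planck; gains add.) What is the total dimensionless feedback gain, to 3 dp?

0.445

Convert to gains: g_cld = 0.284/3.32 = 0.08554; g_wv = 1.01/3.32 = 0.3042; g_veg = 0.185/3.32 = 0.05572.
Total gain g = 0.44546.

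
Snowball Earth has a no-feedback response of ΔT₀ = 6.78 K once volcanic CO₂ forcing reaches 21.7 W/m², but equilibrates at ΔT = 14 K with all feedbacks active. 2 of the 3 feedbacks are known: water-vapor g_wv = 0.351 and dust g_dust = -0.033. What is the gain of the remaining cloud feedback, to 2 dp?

0.20

Amplification A = ΔT/ΔT₀ = 14/6.78 = 2.065.
Total gain g = 1 − 1/A = 1 − 1/2.065 = 0.5157.
Known gains sum to 0.351 − 0.033 = 0.318.
g_cld = 0.5157 − 0.318 = 0.20.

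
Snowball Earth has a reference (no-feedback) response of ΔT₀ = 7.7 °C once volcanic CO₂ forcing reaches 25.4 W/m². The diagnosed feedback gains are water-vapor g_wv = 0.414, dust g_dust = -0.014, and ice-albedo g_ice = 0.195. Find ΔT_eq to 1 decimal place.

19.0 °C

Total gain g = 0.414 − 0.014 + 0.195 = 0.595.
Amplification A = 1/(1 − 0.595) = 2.469.
ΔT = 7.7 × 2.469 = 19.0 °C.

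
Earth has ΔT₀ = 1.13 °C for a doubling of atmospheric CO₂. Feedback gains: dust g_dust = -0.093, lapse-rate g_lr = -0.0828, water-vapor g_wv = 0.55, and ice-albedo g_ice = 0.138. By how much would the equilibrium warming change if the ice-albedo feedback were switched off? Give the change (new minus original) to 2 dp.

-0.51 °C

Original: g = 0.5122, ΔT = 1.13/(1−0.5122) = 2.3165 °C.
Without ice-albedo: g' = 0.3742, ΔT' = 1.13/(1−0.3742) = 1.8057 °C.
Change = 1.8057 − 2.3165 = -0.51 °C.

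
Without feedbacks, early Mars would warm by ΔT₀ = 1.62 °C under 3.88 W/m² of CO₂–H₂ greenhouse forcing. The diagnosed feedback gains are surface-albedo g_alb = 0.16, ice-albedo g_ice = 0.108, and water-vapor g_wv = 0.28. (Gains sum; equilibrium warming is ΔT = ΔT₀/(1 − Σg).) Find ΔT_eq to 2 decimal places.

3.58 °C

Total gain g = 0.16 + 0.108 + 0.28 = 0.548.
Amplification A = 1/(1 − 0.548) = 2.212.
ΔT = 1.62 × 2.212 = 3.58 °C.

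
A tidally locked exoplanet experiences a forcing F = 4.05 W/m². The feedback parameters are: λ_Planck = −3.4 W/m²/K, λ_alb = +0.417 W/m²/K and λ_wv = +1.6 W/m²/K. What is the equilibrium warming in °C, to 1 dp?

2.9 °C

Net feedback parameter λ = (−3.4) + (+0.417) + (+1.6) = -1.383 W/m²/K.
ΔT = −F/λ = −4.05/(-1.383) = 2.9 °C.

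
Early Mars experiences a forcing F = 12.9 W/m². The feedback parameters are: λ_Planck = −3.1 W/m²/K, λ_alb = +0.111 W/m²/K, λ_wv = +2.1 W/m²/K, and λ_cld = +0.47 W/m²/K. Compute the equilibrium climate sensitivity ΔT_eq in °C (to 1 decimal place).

30.8 °C

Net feedback parameter λ = (−3.1) + (+0.111) + (+2.1) + (+0.47) = -0.419 W/m²/K.
ΔT = −F/λ = −12.9/(-0.419) = 30.8 °C.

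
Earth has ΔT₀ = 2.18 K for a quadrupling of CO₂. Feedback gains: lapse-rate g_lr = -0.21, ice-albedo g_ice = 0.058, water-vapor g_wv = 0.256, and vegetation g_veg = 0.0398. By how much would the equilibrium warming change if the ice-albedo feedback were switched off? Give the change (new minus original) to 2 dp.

-0.16 K

Original: g = 0.1438, ΔT = 2.18/(1−0.1438) = 2.5461 K.
Without ice-albedo: g' = 0.0858, ΔT' = 2.18/(1−0.0858) = 2.3846 K.
Change = 2.3846 − 2.5461 = -0.16 K.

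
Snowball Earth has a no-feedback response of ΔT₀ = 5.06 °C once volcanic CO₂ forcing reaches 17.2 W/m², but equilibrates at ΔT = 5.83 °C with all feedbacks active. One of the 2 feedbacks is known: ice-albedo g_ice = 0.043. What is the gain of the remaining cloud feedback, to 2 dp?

0.09

Amplification A = ΔT/ΔT₀ = 5.83/5.06 = 1.152.
Total gain g = 1 − 1/A = 1 − 1/1.152 = 0.1319.
The known gain is 0.043.
g_cld = 0.1319 − 0.043 = 0.09.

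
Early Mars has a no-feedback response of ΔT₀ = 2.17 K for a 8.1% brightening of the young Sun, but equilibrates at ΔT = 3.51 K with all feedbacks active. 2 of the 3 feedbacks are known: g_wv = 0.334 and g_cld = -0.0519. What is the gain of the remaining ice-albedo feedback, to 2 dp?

0.10

Amplification A = ΔT/ΔT₀ = 3.51/2.17 = 1.618.
Total gain g = 1 − 1/A = 1 − 1/1.618 = 0.382.
Known gains sum to 0.334 − 0.0519 = 0.2821.
g_ice = 0.382 − 0.2821 = 0.10.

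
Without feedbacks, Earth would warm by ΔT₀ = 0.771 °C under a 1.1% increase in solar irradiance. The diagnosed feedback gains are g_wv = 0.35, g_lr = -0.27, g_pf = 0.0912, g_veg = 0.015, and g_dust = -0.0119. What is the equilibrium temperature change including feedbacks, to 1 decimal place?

Total gain g = 0.35 − 0.27 + 0.0912 + 0.015 − 0.0119 = 0.1743.
Amplification A = 1/(1 − 0.1743) = 1.211.
ΔT = 0.771 × 1.211 = 0.9 °C.

0.9 °C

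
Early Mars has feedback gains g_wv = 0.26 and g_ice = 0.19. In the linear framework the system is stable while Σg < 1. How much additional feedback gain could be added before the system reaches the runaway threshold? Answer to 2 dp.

Current total gain = 0.26 + 0.19 = 0.45.
Margin to runaway = 1 − 0.45 = 0.55.

0.55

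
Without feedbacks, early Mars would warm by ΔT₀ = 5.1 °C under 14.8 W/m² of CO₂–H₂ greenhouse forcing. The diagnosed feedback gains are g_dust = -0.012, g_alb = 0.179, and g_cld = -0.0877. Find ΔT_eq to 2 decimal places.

5.54 °C

Total gain g = -0.012 + 0.179 − 0.0877 = 0.0793.
Amplification A = 1/(1 − 0.0793) = 1.086.
ΔT = 5.1 × 1.086 = 5.54 °C.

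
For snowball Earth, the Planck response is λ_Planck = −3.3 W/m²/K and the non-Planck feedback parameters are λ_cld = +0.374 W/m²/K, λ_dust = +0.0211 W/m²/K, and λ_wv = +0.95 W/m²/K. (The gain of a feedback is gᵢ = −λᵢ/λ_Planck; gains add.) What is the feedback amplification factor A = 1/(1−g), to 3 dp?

1.688

Convert to gains: g_cld = 0.374/3.3 = 0.1133; g_dust = 0.0211/3.3 = 0.006394; g_wv = 0.95/3.3 = 0.2879.
Total gain g = 0.407594.
A = 1/(1 − 0.407594) = 1.688.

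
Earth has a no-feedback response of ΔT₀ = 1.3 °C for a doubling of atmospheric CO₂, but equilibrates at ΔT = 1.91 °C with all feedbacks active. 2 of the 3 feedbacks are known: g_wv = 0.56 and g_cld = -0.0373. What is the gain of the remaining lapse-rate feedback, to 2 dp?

-0.20

Amplification A = ΔT/ΔT₀ = 1.91/1.3 = 1.469.
Total gain g = 1 − 1/A = 1 − 1/1.469 = 0.3193.
Known gains sum to 0.56 − 0.0373 = 0.5227.
g_lr = 0.3193 − 0.5227 = -0.20.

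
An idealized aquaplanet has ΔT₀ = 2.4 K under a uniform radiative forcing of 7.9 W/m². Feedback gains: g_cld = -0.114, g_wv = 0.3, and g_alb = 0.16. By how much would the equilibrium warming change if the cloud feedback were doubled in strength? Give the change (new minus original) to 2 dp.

Original: g = 0.346, ΔT = 2.4/(1−0.346) = 3.6697 K.
With doubled cloud: g' = 0.232, ΔT' = 2.4/(1−0.232) = 3.1250 K.
Change = 3.1250 − 3.6697 = -0.54 K.

-0.54 K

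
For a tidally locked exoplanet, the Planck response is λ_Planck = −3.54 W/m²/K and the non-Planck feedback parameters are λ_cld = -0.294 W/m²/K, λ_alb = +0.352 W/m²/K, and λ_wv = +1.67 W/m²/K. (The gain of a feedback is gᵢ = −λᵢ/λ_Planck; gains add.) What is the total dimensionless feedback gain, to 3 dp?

0.488

Convert to gains: g_cld = -0.294/3.54 = -0.08305; g_alb = 0.352/3.54 = 0.09944; g_wv = 1.67/3.54 = 0.4718.
Total gain g = 0.48819.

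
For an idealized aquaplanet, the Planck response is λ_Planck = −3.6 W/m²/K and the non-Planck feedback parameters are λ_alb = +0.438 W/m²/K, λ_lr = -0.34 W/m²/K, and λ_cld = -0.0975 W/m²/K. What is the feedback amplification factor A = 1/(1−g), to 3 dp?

Convert to gains: g_alb = 0.438/3.6 = 0.1217; g_lr = -0.34/3.6 = -0.09444; g_cld = -0.0975/3.6 = -0.02708.
Total gain g = 0.00018.
A = 1/(1 − 0.00018) = 1.000.

1.000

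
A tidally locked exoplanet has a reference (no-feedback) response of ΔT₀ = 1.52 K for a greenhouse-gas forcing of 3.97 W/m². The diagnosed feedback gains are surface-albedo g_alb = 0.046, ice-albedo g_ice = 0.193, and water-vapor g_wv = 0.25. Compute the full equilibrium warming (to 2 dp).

Total gain g = 0.046 + 0.193 + 0.25 = 0.489.
Amplification A = 1/(1 − 0.489) = 1.957.
ΔT = 1.52 × 1.957 = 2.97 K.

2.97 K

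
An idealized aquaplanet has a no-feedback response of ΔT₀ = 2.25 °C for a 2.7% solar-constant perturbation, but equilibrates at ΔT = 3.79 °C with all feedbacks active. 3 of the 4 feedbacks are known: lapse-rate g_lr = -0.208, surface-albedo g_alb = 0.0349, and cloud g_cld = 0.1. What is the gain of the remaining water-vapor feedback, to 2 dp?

Amplification A = ΔT/ΔT₀ = 3.79/2.25 = 1.684.
Total gain g = 1 − 1/A = 1 − 1/1.684 = 0.4062.
Known gains sum to -0.208 + 0.0349 + 0.1 = -0.0731.
g_wv = 0.4062 + 0.0731 = 0.48.

0.48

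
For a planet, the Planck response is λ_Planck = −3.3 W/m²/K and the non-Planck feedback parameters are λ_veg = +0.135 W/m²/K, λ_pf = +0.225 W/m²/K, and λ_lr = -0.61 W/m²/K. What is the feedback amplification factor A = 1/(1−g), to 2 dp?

0.93

Convert to gains: g_veg = 0.135/3.3 = 0.04091; g_pf = 0.225/3.3 = 0.06818; g_lr = -0.61/3.3 = -0.1848.
Total gain g = -0.07571.
A = 1/(1 + 0.07571) = 0.93.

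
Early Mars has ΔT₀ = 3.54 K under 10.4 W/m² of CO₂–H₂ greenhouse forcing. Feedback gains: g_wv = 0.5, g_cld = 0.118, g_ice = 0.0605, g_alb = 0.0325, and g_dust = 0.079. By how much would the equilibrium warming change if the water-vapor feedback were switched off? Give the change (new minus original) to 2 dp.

Original: g = 0.79, ΔT = 3.54/(1−0.79) = 16.8571 K.
Without water-vapor: g' = 0.29, ΔT' = 3.54/(1−0.29) = 4.9859 K.
Change = 4.9859 − 16.8571 = -11.87 K.

-11.87 K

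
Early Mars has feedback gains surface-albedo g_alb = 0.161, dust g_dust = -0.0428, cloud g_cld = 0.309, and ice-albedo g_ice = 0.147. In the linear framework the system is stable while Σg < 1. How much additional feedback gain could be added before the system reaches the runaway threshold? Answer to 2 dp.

0.43

Current total gain = 0.161 − 0.0428 + 0.309 + 0.147 = 0.5742.
Margin to runaway = 1 − 0.5742 = 0.43.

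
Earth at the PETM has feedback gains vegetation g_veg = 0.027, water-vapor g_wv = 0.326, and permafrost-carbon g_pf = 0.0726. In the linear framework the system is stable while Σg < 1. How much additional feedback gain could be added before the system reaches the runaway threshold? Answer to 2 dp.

Current total gain = 0.027 + 0.326 + 0.0726 = 0.4256.
Margin to runaway = 1 − 0.4256 = 0.57.

0.57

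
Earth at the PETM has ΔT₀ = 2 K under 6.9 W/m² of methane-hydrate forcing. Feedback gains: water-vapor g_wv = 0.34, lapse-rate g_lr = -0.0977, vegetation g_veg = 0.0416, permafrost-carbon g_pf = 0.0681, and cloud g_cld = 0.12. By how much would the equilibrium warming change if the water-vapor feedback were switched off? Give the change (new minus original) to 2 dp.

-1.48 K

Original: g = 0.472, ΔT = 2/(1−0.472) = 3.7879 K.
Without water-vapor: g' = 0.132, ΔT' = 2/(1−0.132) = 2.3041 K.
Change = 2.3041 − 3.7879 = -1.48 K.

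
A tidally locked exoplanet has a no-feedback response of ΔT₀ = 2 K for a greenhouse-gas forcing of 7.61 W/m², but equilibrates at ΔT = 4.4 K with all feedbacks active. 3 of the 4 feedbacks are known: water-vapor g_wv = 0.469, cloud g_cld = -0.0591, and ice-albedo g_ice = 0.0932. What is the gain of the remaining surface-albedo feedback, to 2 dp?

Amplification A = ΔT/ΔT₀ = 4.4/2 = 2.2.
Total gain g = 1 − 1/A = 1 − 1/2.2 = 0.5455.
Known gains sum to 0.469 − 0.0591 + 0.0932 = 0.5031.
g_alb = 0.5455 − 0.5031 = 0.04.

0.04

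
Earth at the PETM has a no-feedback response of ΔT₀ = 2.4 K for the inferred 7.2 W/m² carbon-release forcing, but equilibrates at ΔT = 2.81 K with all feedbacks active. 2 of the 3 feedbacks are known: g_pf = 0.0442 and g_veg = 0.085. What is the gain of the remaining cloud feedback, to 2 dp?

Amplification A = ΔT/ΔT₀ = 2.81/2.4 = 1.171.
Total gain g = 1 − 1/A = 1 − 1/1.171 = 0.146.
Known gains sum to 0.0442 + 0.085 = 0.1292.
g_cld = 0.146 − 0.1292 = 0.02.

0.02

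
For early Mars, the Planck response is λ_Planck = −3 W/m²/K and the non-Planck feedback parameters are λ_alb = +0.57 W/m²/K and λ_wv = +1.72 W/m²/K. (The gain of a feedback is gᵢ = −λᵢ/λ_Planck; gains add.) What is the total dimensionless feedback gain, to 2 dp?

Convert to gains: g_alb = 0.57/3 = 0.19; g_wv = 1.72/3 = 0.5733.
Total gain g = 0.7633.

0.76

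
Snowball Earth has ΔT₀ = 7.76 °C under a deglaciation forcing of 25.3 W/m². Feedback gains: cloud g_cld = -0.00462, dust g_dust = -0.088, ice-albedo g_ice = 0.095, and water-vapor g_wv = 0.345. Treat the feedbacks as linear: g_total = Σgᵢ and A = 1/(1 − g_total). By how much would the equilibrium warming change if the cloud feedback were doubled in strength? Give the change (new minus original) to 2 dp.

Original: g = 0.34738, ΔT = 7.76/(1−0.34738) = 11.8905 °C.
With doubled cloud: g' = 0.34276, ΔT' = 7.76/(1−0.34276) = 11.8070 °C.
Change = 11.8070 − 11.8905 = -0.08 °C.

-0.08 °C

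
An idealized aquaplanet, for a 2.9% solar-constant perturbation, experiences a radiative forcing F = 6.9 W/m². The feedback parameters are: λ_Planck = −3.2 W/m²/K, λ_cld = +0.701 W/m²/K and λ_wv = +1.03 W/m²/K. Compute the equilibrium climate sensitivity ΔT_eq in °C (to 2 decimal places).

4.70 °C

Net feedback parameter λ = (−3.2) + (+0.701) + (+1.03) = -1.469 W/m²/K.
ΔT = −F/λ = −6.9/(-1.469) = 4.70 °C.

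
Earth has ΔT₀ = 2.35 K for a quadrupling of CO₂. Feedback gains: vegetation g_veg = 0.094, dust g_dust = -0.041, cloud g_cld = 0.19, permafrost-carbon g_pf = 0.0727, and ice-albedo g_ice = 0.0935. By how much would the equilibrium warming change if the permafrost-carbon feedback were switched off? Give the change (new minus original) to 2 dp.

-0.44 K

Original: g = 0.4092, ΔT = 2.35/(1−0.4092) = 3.9777 K.
Without permafrost-carbon: g' = 0.3365, ΔT' = 2.35/(1−0.3365) = 3.5418 K.
Change = 3.5418 − 3.9777 = -0.44 K.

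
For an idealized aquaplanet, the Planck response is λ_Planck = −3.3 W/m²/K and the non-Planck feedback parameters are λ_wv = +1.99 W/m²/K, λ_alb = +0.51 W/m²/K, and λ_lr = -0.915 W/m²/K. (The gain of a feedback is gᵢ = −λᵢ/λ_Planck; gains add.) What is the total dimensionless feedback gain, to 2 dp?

0.48

Convert to gains: g_wv = 1.99/3.3 = 0.603; g_alb = 0.51/3.3 = 0.1545; g_lr = -0.915/3.3 = -0.2773.
Total gain g = 0.4802.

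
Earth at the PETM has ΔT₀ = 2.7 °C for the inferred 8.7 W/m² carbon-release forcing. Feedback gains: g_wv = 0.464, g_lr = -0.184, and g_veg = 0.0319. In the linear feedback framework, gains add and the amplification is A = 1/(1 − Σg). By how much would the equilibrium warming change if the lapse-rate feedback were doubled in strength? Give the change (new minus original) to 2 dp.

Original: g = 0.3119, ΔT = 2.7/(1−0.3119) = 3.9238 °C.
With doubled lapse-rate: g' = 0.1279, ΔT' = 2.7/(1−0.1279) = 3.0960 °C.
Change = 3.0960 − 3.9238 = -0.83 °C.

-0.83 °C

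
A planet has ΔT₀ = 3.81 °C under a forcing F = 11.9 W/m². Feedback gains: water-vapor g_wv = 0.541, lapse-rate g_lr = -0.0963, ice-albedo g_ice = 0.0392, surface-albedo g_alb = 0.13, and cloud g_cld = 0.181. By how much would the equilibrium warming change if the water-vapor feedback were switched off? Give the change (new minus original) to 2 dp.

Original: g = 0.7949, ΔT = 3.81/(1−0.7949) = 18.5763 °C.
Without water-vapor: g' = 0.2539, ΔT' = 3.81/(1−0.2539) = 5.1066 °C.
Change = 5.1066 − 18.5763 = -13.47 °C.

-13.47 °C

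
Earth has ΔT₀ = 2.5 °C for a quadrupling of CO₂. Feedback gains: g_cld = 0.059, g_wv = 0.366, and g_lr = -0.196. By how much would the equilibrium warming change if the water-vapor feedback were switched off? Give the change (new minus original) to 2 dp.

-1.04 °C

Original: g = 0.229, ΔT = 2.5/(1−0.229) = 3.2425 °C.
Without water-vapor: g' = -0.137, ΔT' = 2.5/(1+0.137) = 2.1988 °C.
Change = 2.1988 − 3.2425 = -1.04 °C.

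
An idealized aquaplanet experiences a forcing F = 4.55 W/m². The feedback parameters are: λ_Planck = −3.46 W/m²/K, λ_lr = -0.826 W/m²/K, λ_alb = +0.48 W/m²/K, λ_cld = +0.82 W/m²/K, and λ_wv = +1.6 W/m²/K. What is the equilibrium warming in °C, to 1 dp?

3.3 °C

Net feedback parameter λ = (−3.46) + (-0.826) + (+0.48) + (+0.82) + (+1.6) = -1.386 W/m²/K.
ΔT = −F/λ = −4.55/(-1.386) = 3.3 °C.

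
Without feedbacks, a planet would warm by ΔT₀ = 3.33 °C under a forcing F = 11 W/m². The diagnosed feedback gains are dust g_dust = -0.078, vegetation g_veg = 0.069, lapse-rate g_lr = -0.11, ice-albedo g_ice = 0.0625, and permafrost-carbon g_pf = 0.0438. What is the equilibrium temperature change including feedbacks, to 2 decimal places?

Total gain g = -0.078 + 0.069 − 0.11 + 0.0625 + 0.0438 = -0.0127.
Amplification A = 1/(1 + 0.0127) = 0.9875.
ΔT = 3.33 × 0.9875 = 3.29 °C.

3.29 °C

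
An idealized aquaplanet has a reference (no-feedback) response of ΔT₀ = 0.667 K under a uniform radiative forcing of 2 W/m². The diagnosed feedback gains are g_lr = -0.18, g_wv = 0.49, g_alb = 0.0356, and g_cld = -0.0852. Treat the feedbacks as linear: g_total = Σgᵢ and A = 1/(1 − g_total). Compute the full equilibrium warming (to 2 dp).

0.90 K

Total gain g = -0.18 + 0.49 + 0.0356 − 0.0852 = 0.2604.
Amplification A = 1/(1 − 0.2604) = 1.352.
ΔT = 0.667 × 1.352 = 0.90 K.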